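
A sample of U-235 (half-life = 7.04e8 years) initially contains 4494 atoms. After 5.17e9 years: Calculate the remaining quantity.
N = N₀(1/2)^(t/t½) = 27.67 atoms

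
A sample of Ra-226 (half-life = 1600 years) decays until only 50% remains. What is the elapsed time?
t = t½ × log₂(N₀/N) = 1600 years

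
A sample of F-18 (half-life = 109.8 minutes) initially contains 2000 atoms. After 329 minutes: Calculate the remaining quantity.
N = N₀(1/2)^(t/t½) = 250.6 atoms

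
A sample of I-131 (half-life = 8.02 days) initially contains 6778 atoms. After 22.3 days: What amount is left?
N = N₀(1/2)^(t/t½) = 986.4 atoms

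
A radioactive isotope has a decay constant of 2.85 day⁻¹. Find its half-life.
t½ = ln(2)/λ = 0.2432 days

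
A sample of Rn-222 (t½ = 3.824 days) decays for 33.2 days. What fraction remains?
N/N₀ = (1/2)^(t/t½) = 0.002435 = 0.243%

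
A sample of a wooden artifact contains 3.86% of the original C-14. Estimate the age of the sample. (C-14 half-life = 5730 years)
Age = t½ × log₂(1/ratio) = 26900 years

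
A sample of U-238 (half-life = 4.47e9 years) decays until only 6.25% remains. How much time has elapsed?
t = t½ × log₂(N₀/N) = 1.788e10 years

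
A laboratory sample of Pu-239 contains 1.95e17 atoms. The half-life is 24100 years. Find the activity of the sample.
A = λN = 5.608e12 decays/year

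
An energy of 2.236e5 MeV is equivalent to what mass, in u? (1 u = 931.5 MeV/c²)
m = E/c² = 240 u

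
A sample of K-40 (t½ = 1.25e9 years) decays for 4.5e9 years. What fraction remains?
N/N₀ = (1/2)^(t/t½) = 0.08247 = 8.25%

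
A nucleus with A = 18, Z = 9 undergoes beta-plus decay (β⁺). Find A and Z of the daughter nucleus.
Daughter: A = 18, Z = 8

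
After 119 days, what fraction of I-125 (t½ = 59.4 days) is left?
N/N₀ = (1/2)^(t/t½) = 0.2494 = 24.9%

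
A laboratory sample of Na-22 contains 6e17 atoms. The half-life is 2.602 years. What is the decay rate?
A = λN = 1.598e17 decays/year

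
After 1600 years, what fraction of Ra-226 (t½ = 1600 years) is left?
N/N₀ = (1/2)^(t/t½) = 0.5 = 50%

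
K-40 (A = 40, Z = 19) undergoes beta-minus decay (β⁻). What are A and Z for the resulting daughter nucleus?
Daughter: A = 40, Z = 20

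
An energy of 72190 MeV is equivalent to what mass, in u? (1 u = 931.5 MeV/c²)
m = E/c² = 77.5 u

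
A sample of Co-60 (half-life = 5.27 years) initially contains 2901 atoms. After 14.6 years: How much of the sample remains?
N = N₀(1/2)^(t/t½) = 425.2 atoms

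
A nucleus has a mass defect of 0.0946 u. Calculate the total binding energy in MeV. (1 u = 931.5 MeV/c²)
B.E. = Δm × 931.5 = 88.12 MeV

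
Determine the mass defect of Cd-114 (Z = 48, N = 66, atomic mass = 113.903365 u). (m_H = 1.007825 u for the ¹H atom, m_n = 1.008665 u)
Δm = Z·m_H + N·m_n − M = 1.044 u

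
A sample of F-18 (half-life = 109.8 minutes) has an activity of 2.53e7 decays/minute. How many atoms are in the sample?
N = A/λ = 4.008e9 atoms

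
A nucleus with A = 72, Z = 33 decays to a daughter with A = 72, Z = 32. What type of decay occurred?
ΔA = 0, ΔZ = -1 ⇒ beta-plus decay (β⁺) or electron capture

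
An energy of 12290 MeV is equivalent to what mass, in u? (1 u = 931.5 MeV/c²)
m = E/c² = 13.19 u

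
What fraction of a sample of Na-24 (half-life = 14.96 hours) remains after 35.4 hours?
N/N₀ = (1/2)^(t/t½) = 0.1939 = 19.4%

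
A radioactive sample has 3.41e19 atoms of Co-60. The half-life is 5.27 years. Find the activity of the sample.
A = λN = 4.485e18 decays/year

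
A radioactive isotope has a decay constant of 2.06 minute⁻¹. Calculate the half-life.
t½ = ln(2)/λ = 0.3365 minutes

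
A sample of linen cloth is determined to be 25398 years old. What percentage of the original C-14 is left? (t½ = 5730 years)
N/N₀ = (1/2)^(t/t½) = 0.04631 = 4.63%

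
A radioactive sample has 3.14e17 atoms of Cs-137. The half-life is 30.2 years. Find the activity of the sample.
A = λN = 7.207e15 decays/year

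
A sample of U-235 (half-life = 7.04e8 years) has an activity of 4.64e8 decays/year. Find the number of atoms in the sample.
N = A/λ = 4.713e17 atoms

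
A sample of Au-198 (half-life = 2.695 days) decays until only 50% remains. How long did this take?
t = t½ × log₂(N₀/N) = 2.695 days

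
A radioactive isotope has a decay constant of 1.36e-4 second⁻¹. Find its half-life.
t½ = ln(2)/λ = 5097 seconds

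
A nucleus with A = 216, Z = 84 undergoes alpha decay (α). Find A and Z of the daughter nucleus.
Daughter: A = 212, Z = 82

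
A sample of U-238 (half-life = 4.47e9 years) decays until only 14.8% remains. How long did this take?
t = t½ × log₂(N₀/N) = 1.232e10 years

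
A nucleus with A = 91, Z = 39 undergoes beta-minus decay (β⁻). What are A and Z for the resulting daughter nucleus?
Daughter: A = 91, Z = 40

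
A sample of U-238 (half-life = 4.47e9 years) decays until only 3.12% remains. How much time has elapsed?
t = t½ × log₂(N₀/N) = 2.236e10 years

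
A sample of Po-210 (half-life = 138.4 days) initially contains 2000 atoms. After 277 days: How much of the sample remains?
N = N₀(1/2)^(t/t½) = 499.5 atoms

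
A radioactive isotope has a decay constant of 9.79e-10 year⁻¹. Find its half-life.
t½ = ln(2)/λ = 7.08e8 years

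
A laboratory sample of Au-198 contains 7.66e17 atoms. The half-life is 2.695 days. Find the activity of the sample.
A = λN = 1.97e17 decays/day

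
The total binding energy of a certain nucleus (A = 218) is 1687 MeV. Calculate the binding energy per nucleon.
B.E./A = 1687/218 = 7.739 MeV/nucleon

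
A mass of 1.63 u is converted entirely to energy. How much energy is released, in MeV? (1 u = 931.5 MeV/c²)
E = mc² = 1518 MeV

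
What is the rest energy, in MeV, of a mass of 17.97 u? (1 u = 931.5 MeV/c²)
E = mc² = 16740 MeV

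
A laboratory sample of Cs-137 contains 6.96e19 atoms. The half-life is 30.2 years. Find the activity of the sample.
A = λN = 1.597e18 decays/year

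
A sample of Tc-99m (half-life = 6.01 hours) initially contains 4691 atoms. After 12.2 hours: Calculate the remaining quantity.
N = N₀(1/2)^(t/t½) = 1149 atoms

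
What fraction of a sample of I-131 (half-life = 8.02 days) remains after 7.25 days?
N/N₀ = (1/2)^(t/t½) = 0.5344 = 53.4%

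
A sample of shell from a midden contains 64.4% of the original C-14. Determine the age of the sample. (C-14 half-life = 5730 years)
Age = t½ × log₂(1/ratio) = 3638 years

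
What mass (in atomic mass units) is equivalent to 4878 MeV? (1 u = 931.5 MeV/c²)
m = E/c² = 5.237 u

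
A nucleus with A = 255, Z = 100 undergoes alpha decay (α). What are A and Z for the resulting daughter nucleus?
Daughter: A = 251, Z = 98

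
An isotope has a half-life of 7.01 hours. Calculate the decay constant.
λ = ln(2)/t½ = 0.09888 hour⁻¹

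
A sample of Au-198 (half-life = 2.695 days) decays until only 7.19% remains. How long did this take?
t = t½ × log₂(N₀/N) = 10.24 days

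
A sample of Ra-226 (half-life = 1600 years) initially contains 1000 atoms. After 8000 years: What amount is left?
N = N₀(1/2)^(t/t½) = 31.25 atoms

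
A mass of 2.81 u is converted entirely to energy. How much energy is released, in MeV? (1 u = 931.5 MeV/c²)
E = mc² = 2618 MeV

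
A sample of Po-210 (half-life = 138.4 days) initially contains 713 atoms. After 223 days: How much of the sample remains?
N = N₀(1/2)^(t/t½) = 233.4 atoms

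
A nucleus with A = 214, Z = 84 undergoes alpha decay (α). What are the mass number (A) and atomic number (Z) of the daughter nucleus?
Daughter: A = 210, Z = 82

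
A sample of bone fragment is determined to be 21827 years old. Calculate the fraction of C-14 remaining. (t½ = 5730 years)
N/N₀ = (1/2)^(t/t½) = 0.07133 = 7.13%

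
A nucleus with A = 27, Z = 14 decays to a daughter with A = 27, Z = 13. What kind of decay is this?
ΔA = 0, ΔZ = -1 ⇒ beta-plus decay (β⁺) or electron capture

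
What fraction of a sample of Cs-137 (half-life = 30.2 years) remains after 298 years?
N/N₀ = (1/2)^(t/t½) = 0.00107 = 0.107%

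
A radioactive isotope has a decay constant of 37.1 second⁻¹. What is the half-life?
t½ = ln(2)/λ = 0.01868 seconds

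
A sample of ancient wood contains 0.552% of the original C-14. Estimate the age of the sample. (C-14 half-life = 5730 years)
Age = t½ × log₂(1/ratio) = 42980 years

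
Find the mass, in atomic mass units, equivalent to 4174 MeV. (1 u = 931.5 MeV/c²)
m = E/c² = 4.481 u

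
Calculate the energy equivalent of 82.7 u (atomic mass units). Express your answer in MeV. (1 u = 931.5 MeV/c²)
E = mc² = 77040 MeV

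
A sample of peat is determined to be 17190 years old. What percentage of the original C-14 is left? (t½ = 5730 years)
N/N₀ = (1/2)^(t/t½) = 0.125 = 12.5%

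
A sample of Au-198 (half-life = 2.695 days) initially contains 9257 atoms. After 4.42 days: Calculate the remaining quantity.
N = N₀(1/2)^(t/t½) = 2970 atoms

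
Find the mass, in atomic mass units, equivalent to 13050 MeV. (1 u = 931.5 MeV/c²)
m = E/c² = 14.01 u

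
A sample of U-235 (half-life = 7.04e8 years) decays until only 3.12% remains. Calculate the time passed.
t = t½ × log₂(N₀/N) = 3.522e9 years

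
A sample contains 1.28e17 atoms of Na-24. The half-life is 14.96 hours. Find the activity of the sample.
A = λN = 5.931e15 decays/hour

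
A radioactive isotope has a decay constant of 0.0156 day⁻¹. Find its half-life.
t½ = ln(2)/λ = 44.43 days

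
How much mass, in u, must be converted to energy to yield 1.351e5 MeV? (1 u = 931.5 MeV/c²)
m = E/c² = 145 u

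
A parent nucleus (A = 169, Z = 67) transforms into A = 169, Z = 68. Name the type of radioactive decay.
ΔA = 0, ΔZ = +1 ⇒ beta-minus decay (β⁻)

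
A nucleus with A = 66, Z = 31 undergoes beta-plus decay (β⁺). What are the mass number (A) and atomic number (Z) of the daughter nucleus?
Daughter: A = 66, Z = 30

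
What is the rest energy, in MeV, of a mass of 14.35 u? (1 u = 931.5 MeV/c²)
E = mc² = 13370 MeV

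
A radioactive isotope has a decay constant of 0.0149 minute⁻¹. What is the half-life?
t½ = ln(2)/λ = 46.52 minutes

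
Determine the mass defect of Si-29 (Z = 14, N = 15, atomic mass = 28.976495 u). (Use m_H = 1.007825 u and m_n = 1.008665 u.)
Δm = Z·m_H + N·m_n − M = 0.263 u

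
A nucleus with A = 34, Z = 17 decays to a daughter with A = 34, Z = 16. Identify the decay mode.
ΔA = 0, ΔZ = -1 ⇒ beta-plus decay (β⁺) or electron capture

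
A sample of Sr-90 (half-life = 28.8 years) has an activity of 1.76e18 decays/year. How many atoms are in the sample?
N = A/λ = 7.313e19 atoms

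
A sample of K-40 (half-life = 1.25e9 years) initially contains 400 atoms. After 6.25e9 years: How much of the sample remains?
N = N₀(1/2)^(t/t½) = 12.5 atoms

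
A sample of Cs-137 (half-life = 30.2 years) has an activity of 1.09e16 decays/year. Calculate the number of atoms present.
N = A/λ = 4.749e17 atoms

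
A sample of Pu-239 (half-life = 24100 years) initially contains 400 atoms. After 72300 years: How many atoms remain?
N = N₀(1/2)^(t/t½) = 50 atoms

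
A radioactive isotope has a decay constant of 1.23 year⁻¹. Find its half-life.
t½ = ln(2)/λ = 0.5635 years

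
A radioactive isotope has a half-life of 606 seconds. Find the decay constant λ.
λ = ln(2)/t½ = 0.001144 second⁻¹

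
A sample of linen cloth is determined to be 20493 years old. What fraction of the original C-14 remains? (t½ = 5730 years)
N/N₀ = (1/2)^(t/t½) = 0.08383 = 8.38%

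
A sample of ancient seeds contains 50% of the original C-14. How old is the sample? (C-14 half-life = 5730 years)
Age = t½ × log₂(1/ratio) = 5730 years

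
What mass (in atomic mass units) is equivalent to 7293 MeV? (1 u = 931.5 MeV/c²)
m = E/c² = 7.829 u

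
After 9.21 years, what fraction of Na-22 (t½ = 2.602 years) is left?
N/N₀ = (1/2)^(t/t½) = 0.086 = 8.6%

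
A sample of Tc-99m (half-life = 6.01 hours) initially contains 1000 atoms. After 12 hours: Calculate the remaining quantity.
N = N₀(1/2)^(t/t½) = 250.6 atoms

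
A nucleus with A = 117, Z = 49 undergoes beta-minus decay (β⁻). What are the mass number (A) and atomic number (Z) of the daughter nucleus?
Daughter: A = 117, Z = 50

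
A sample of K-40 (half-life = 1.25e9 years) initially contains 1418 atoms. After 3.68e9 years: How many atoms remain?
N = N₀(1/2)^(t/t½) = 184.3 atoms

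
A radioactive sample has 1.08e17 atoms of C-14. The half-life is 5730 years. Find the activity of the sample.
A = λN = 1.306e13 decays/year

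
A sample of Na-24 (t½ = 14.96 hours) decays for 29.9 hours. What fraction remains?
N/N₀ = (1/2)^(t/t½) = 0.2502 = 25%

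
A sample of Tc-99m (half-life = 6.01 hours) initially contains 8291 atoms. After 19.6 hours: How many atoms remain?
N = N₀(1/2)^(t/t½) = 864.7 atoms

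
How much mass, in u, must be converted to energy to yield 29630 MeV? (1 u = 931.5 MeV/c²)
m = E/c² = 31.81 u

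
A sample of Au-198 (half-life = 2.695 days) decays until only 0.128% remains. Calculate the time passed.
t = t½ × log₂(N₀/N) = 25.9 days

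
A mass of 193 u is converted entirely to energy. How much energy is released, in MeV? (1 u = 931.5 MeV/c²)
E = mc² = 1.798e5 MeV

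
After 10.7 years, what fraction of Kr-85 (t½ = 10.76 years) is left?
N/N₀ = (1/2)^(t/t½) = 0.5019 = 50.2%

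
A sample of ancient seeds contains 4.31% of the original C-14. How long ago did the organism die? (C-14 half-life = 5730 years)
Age = t½ × log₂(1/ratio) = 25990 years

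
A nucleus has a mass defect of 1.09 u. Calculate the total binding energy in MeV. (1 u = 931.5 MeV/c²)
B.E. = Δm × 931.5 = 1015 MeV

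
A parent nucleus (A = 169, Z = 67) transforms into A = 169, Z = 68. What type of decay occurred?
ΔA = 0, ΔZ = +1 ⇒ beta-minus decay (β⁻)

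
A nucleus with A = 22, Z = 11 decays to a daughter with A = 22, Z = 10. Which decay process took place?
ΔA = 0, ΔZ = -1 ⇒ beta-plus decay (β⁺) or electron capture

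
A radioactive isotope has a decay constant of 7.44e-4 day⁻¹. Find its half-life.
t½ = ln(2)/λ = 931.6 days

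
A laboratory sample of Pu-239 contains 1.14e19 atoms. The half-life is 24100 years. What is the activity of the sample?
A = λN = 3.279e14 decays/year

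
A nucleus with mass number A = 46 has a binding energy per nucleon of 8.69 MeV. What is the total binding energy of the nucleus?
B.E. = 8.69 × 46 = 399.7 MeV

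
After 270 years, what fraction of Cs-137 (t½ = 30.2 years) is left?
N/N₀ = (1/2)^(t/t½) = 0.002036 = 0.204%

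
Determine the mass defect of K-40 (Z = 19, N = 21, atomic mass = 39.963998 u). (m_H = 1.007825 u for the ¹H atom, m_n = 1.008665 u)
Δm = Z·m_H + N·m_n − M = 0.3666 u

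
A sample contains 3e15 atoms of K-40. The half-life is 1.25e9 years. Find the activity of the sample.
A = λN = 1.664e6 decays/year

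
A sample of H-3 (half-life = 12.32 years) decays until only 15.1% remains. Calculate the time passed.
t = t½ × log₂(N₀/N) = 33.6 years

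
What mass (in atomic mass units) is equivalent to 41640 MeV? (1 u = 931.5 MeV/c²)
m = E/c² = 44.7 u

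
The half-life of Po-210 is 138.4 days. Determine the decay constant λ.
λ = ln(2)/t½ = 0.005008 day⁻¹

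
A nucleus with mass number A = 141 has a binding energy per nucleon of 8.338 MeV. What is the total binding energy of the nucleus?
B.E. = 8.338 × 141 = 1176 MeV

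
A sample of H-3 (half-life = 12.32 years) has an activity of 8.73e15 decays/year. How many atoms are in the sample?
N = A/λ = 1.552e17 atoms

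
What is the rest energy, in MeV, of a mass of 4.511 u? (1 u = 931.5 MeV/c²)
E = mc² = 4202 MeV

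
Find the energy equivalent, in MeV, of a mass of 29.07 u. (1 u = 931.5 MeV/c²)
E = mc² = 27080 MeV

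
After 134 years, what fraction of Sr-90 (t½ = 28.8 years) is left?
N/N₀ = (1/2)^(t/t½) = 0.03975 = 3.98%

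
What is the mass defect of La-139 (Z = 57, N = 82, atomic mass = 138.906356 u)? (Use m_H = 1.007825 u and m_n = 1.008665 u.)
Δm = Z·m_H + N·m_n − M = 1.25 u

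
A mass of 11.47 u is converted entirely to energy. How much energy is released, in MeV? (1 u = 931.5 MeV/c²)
E = mc² = 10680 MeV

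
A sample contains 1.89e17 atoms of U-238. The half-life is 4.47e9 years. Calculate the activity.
A = λN = 2.931e7 decays/year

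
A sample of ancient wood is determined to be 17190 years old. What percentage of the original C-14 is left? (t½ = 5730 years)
N/N₀ = (1/2)^(t/t½) = 0.125 = 12.5%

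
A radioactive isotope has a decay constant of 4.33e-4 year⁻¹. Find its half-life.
t½ = ln(2)/λ = 1601 years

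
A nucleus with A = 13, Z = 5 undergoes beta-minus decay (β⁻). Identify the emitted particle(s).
β⁻: electron (e⁻) + antineutrino (ν̄ₑ)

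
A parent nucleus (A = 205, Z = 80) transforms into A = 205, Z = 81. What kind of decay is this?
ΔA = 0, ΔZ = +1 ⇒ beta-minus decay (β⁻)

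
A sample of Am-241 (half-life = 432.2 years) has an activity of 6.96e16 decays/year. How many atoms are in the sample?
N = A/λ = 4.34e19 atoms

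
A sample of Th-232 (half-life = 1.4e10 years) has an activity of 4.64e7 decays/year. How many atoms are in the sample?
N = A/λ = 9.372e17 atoms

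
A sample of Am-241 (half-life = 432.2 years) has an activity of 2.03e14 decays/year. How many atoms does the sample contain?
N = A/λ = 1.266e17 atoms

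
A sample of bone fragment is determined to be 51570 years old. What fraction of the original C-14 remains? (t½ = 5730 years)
N/N₀ = (1/2)^(t/t½) = 0.001953 = 0.195%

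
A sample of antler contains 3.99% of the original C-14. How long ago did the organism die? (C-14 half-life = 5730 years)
Age = t½ × log₂(1/ratio) = 26630 years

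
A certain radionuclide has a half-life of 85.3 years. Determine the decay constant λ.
λ = ln(2)/t½ = 0.008126 year⁻¹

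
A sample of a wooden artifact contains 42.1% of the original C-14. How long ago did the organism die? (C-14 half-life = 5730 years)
Age = t½ × log₂(1/ratio) = 7152 years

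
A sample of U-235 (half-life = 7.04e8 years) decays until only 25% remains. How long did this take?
t = t½ × log₂(N₀/N) = 1.408e9 years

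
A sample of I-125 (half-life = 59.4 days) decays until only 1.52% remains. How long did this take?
t = t½ × log₂(N₀/N) = 358.8 days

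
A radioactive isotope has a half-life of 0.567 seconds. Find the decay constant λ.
λ = ln(2)/t½ = 1.222 second⁻¹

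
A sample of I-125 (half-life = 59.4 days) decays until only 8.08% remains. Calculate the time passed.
t = t½ × log₂(N₀/N) = 215.6 days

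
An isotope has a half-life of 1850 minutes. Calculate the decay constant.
λ = ln(2)/t½ = 3.747e-4 minute⁻¹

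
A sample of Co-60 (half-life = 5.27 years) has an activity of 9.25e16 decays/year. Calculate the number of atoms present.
N = A/λ = 7.033e17 atoms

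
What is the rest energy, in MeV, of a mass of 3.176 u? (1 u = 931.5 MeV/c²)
E = mc² = 2958 MeV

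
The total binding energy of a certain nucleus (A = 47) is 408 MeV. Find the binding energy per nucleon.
B.E./A = 408/47 = 8.681 MeV/nucleon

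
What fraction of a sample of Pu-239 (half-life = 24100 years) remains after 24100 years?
N/N₀ = (1/2)^(t/t½) = 0.5 = 50%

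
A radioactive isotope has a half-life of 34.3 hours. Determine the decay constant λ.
λ = ln(2)/t½ = 0.02021 hour⁻¹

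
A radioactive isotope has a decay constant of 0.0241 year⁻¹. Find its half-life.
t½ = ln(2)/λ = 28.76 years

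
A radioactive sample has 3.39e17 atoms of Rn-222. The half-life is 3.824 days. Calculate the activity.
A = λN = 6.145e16 decays/day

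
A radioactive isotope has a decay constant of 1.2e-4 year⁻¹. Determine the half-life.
t½ = ln(2)/λ = 5776 years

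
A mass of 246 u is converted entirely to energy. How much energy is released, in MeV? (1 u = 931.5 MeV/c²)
E = mc² = 2.291e5 MeV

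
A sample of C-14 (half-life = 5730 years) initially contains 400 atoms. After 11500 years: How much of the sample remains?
N = N₀(1/2)^(t/t½) = 99.52 atoms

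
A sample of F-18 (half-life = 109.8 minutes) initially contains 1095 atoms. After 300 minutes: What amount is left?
N = N₀(1/2)^(t/t½) = 164.8 atoms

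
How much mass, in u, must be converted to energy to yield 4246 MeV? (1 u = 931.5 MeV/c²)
m = E/c² = 4.558 u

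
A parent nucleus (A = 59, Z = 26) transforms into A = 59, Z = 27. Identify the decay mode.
ΔA = 0, ΔZ = +1 ⇒ beta-minus decay (β⁻)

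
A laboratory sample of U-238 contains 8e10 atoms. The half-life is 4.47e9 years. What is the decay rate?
A = λN = 12.41 decays/year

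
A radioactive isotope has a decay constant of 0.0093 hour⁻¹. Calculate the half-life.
t½ = ln(2)/λ = 74.53 hours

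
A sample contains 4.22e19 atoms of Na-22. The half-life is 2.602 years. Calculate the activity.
A = λN = 1.124e19 decays/year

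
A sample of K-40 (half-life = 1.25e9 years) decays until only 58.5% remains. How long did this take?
t = t½ × log₂(N₀/N) = 9.669e8 years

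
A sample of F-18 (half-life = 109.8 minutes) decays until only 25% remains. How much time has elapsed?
t = t½ × log₂(N₀/N) = 219.6 minutes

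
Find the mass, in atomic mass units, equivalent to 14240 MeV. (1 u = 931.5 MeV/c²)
m = E/c² = 15.29 u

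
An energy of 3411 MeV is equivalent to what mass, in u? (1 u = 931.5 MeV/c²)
m = E/c² = 3.662 u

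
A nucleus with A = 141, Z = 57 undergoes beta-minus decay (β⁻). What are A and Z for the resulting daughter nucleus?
Daughter: A = 141, Z = 58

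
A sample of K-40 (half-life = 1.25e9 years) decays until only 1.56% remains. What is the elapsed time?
t = t½ × log₂(N₀/N) = 7.503e9 years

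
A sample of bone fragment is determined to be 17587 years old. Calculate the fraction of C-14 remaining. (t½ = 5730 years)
N/N₀ = (1/2)^(t/t½) = 0.1191 = 11.9%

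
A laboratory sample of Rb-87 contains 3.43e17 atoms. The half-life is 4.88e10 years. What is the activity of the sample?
A = λN = 4.872e6 decays/year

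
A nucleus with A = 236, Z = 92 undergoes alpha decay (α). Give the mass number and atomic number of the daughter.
Daughter: A = 232, Z = 90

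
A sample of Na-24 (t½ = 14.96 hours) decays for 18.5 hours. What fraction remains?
N/N₀ = (1/2)^(t/t½) = 0.4244 = 42.4%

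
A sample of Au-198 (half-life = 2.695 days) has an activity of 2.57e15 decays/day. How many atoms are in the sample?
N = A/λ = 9.992e15 atoms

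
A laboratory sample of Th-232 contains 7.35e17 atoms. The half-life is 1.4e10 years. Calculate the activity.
A = λN = 3.639e7 decays/year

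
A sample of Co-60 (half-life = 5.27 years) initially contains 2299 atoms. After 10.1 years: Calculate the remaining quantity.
N = N₀(1/2)^(t/t½) = 609 atoms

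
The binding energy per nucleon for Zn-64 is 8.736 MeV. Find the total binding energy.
B.E. = 8.736 × 64 = 559.1 MeV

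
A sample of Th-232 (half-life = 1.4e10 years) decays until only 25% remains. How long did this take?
t = t½ × log₂(N₀/N) = 2.8e10 years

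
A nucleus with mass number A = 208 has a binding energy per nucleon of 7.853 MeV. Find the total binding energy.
B.E. = 7.853 × 208 = 1633 MeV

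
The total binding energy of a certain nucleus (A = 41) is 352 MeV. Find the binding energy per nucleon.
B.E./A = 352/41 = 8.585 MeV/nucleon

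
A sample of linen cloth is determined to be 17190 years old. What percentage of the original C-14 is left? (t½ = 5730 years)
N/N₀ = (1/2)^(t/t½) = 0.125 = 12.5%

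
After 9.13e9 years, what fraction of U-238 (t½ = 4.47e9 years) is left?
N/N₀ = (1/2)^(t/t½) = 0.2427 = 24.3%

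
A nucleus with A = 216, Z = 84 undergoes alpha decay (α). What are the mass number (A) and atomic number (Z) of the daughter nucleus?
Daughter: A = 212, Z = 82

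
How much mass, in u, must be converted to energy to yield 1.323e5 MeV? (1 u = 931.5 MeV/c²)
m = E/c² = 142 u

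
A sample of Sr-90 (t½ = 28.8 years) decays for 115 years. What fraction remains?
N/N₀ = (1/2)^(t/t½) = 0.0628 = 6.28%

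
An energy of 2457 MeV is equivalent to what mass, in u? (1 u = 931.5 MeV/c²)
m = E/c² = 2.638 u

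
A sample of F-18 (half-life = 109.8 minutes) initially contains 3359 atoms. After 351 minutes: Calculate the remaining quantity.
N = N₀(1/2)^(t/t½) = 366.4 atoms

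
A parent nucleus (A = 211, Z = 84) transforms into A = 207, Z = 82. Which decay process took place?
ΔA = -4, ΔZ = -2 ⇒ alpha decay (α)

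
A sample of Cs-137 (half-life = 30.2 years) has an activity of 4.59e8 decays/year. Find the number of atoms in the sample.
N = A/λ = 2e10 atoms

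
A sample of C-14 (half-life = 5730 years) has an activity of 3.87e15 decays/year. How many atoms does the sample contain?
N = A/λ = 3.199e19 atoms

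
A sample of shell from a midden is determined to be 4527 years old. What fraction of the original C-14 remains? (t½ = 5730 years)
N/N₀ = (1/2)^(t/t½) = 0.5783 = 57.8%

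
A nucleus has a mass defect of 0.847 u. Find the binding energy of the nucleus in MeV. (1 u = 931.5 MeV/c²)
B.E. = Δm × 931.5 = 789 MeV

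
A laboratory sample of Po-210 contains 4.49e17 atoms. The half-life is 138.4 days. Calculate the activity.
A = λN = 2.249e15 decays/day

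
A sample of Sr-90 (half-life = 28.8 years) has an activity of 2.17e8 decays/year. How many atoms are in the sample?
N = A/λ = 9.016e9 atoms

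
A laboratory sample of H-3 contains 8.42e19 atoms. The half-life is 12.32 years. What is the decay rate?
A = λN = 4.737e18 decays/year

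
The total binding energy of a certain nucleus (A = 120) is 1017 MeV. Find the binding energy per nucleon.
B.E./A = 1017/120 = 8.475 MeV/nucleon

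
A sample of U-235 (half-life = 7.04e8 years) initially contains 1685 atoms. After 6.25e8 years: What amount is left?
N = N₀(1/2)^(t/t½) = 910.6 atoms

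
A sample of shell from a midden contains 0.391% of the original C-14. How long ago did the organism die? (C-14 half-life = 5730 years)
Age = t½ × log₂(1/ratio) = 45830 years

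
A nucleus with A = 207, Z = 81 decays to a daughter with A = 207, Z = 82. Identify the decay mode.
ΔA = 0, ΔZ = +1 ⇒ beta-minus decay (β⁻)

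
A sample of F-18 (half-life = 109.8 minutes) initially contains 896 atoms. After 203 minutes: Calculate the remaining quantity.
N = N₀(1/2)^(t/t½) = 248.7 atoms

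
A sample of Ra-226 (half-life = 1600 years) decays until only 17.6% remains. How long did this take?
t = t½ × log₂(N₀/N) = 4010 years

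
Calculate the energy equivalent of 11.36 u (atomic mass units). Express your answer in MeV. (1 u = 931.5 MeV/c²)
E = mc² = 10580 MeV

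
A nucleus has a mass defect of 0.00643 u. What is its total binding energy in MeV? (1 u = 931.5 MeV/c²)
B.E. = Δm × 931.5 = 5.99 MeV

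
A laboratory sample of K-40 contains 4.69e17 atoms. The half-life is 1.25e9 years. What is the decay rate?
A = λN = 2.601e8 decays/year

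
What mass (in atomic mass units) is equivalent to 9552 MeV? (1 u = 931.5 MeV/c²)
m = E/c² = 10.25 u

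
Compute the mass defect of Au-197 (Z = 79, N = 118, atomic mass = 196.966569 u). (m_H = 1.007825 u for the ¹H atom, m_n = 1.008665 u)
Δm = Z·m_H + N·m_n − M = 1.674 u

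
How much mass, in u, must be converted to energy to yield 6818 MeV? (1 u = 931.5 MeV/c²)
m = E/c² = 7.319 u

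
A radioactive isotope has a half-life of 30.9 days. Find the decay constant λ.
λ = ln(2)/t½ = 0.02243 day⁻¹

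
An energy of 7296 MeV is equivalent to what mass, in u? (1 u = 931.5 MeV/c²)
m = E/c² = 7.833 u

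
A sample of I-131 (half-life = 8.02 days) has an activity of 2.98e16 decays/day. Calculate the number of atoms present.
N = A/λ = 3.448e17 atoms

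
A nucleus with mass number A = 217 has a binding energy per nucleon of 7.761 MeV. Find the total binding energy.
B.E. = 7.761 × 217 = 1684 MeV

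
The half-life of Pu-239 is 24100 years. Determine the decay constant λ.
λ = ln(2)/t½ = 2.876e-5 year⁻¹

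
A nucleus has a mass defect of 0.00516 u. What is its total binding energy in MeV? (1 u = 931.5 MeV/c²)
B.E. = Δm × 931.5 = 4.807 MeV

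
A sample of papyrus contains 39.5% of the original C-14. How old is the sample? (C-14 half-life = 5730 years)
Age = t½ × log₂(1/ratio) = 7679 years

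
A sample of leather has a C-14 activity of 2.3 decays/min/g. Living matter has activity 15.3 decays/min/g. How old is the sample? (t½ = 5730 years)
Age = t½ × log₂(A₀/A) = 15660 years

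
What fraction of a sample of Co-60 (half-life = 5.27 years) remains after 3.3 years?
N/N₀ = (1/2)^(t/t½) = 0.6479 = 64.8%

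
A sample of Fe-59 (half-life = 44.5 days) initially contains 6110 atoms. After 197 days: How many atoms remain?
N = N₀(1/2)^(t/t½) = 284 atoms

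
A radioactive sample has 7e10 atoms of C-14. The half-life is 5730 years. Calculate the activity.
A = λN = 8.468e6 decays/year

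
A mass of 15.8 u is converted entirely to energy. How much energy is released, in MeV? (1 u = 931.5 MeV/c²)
E = mc² = 14720 MeV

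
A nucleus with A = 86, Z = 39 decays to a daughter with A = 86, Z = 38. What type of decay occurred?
ΔA = 0, ΔZ = -1 ⇒ beta-plus decay (β⁺) or electron capture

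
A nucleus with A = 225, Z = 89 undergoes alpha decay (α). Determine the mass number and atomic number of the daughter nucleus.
Daughter: A = 221, Z = 87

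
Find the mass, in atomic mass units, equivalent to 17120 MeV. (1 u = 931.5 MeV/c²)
m = E/c² = 18.38 u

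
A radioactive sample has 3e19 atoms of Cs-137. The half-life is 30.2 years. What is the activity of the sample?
A = λN = 6.886e17 decays/year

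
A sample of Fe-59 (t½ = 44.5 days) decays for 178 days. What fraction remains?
N/N₀ = (1/2)^(t/t½) = 0.0625 = 6.25%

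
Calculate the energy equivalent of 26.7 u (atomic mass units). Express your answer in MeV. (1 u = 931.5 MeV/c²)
E = mc² = 24870 MeV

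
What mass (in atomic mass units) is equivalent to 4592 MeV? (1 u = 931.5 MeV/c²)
m = E/c² = 4.93 u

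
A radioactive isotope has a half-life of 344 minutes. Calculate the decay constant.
λ = ln(2)/t½ = 0.002015 minute⁻¹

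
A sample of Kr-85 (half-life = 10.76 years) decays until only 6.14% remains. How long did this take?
t = t½ × log₂(N₀/N) = 43.32 years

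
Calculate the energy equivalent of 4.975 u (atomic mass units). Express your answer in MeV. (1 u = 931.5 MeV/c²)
E = mc² = 4634 MeV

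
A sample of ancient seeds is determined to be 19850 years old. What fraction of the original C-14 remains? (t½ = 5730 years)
N/N₀ = (1/2)^(t/t½) = 0.09061 = 9.06%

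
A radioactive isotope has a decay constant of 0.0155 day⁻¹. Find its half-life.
t½ = ln(2)/λ = 44.72 days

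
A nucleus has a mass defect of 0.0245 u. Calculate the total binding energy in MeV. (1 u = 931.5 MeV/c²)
B.E. = Δm × 931.5 = 22.82 MeV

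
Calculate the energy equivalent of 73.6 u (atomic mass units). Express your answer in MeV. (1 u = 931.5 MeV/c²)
E = mc² = 68560 MeV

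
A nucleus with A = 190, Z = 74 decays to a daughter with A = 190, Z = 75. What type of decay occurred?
ΔA = 0, ΔZ = +1 ⇒ beta-minus decay (β⁻)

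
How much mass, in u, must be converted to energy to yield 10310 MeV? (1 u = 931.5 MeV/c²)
m = E/c² = 11.07 u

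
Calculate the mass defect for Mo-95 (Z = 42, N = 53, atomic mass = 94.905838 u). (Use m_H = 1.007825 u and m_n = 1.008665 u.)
Δm = Z·m_H + N·m_n − M = 0.8821 u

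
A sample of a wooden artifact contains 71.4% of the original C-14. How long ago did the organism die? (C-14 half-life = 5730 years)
Age = t½ × log₂(1/ratio) = 2785 years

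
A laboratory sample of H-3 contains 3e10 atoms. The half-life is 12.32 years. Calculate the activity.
A = λN = 1.688e9 decays/year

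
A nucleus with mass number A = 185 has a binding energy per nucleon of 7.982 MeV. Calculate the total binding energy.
B.E. = 7.982 × 185 = 1477 MeV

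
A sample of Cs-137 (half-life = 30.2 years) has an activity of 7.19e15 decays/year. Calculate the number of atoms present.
N = A/λ = 3.133e17 atoms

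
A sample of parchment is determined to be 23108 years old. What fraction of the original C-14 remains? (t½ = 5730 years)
N/N₀ = (1/2)^(t/t½) = 0.06109 = 6.11%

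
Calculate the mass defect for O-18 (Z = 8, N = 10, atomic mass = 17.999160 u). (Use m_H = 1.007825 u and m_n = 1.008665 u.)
Δm = Z·m_H + N·m_n − M = 0.1501 u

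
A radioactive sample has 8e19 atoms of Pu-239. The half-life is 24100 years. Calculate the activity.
A = λN = 2.301e15 decays/year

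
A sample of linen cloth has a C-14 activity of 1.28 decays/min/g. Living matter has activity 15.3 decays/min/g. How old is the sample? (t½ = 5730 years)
Age = t½ × log₂(A₀/A) = 20510 years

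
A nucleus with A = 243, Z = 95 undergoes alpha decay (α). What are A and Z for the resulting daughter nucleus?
Daughter: A = 239, Z = 93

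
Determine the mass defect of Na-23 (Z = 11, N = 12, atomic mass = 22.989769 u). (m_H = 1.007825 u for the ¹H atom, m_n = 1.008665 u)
Δm = Z·m_H + N·m_n − M = 0.2003 u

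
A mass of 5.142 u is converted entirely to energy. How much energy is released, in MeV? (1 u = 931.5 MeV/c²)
E = mc² = 4790 MeV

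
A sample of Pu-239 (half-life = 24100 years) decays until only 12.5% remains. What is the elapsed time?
t = t½ × log₂(N₀/N) = 72300 years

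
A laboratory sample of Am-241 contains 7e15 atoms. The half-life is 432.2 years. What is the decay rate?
A = λN = 1.123e13 decays/year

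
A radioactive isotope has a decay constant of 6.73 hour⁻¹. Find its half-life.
t½ = ln(2)/λ = 0.103 hours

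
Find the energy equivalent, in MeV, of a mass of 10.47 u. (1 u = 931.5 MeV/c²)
E = mc² = 9753 MeV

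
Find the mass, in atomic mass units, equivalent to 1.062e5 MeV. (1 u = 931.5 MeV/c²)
m = E/c² = 114 u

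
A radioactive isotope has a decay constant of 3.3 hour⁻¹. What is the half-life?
t½ = ln(2)/λ = 0.21 hours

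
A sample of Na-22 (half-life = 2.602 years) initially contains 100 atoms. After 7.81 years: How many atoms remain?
N = N₀(1/2)^(t/t½) = 12.49 atoms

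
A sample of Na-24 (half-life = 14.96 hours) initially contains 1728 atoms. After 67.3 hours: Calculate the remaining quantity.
N = N₀(1/2)^(t/t½) = 76.44 atoms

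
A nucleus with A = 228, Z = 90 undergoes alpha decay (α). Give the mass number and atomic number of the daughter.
Daughter: A = 224, Z = 88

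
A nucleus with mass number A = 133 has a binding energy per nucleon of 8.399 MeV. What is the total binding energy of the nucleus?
B.E. = 8.399 × 133 = 1117 MeV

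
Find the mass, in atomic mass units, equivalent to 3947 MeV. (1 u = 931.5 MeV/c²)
m = E/c² = 4.237 u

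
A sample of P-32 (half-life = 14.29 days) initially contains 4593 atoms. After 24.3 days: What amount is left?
N = N₀(1/2)^(t/t½) = 1413 atoms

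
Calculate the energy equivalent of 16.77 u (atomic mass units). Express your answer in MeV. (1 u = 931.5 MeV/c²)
E = mc² = 15620 MeV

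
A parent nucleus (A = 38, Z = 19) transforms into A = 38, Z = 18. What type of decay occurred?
ΔA = 0, ΔZ = -1 ⇒ beta-plus decay (β⁺) or electron capture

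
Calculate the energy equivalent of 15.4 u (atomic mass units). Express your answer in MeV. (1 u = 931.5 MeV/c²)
E = mc² = 14350 MeV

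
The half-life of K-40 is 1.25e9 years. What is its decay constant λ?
λ = ln(2)/t½ = 5.545e-10 year⁻¹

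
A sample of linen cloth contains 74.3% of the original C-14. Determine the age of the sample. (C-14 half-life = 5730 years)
Age = t½ × log₂(1/ratio) = 2456 years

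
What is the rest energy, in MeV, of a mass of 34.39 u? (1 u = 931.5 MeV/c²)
E = mc² = 32030 MeV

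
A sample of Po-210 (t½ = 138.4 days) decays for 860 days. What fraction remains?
N/N₀ = (1/2)^(t/t½) = 0.01347 = 1.35%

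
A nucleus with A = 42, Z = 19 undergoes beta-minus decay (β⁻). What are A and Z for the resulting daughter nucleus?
Daughter: A = 42, Z = 20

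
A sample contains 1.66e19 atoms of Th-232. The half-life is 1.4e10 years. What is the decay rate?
A = λN = 8.219e8 decays/year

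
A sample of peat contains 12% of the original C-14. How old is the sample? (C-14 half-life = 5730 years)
Age = t½ × log₂(1/ratio) = 17530 years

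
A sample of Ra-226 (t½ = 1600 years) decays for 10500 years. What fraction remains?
N/N₀ = (1/2)^(t/t½) = 0.01058 = 1.06%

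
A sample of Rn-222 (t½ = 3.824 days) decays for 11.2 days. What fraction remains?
N/N₀ = (1/2)^(t/t½) = 0.1313 = 13.1%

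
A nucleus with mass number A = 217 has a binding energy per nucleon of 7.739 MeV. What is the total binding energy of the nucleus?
B.E. = 7.739 × 217 = 1679 MeV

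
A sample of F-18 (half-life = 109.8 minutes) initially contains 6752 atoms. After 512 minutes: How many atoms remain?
N = N₀(1/2)^(t/t½) = 266.5 atoms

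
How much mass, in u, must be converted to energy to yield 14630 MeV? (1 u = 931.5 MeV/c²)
m = E/c² = 15.71 u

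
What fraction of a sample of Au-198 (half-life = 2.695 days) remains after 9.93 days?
N/N₀ = (1/2)^(t/t½) = 0.07777 = 7.78%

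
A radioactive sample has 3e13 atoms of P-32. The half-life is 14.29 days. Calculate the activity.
A = λN = 1.455e12 decays/day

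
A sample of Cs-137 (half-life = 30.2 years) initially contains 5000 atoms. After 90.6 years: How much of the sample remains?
N = N₀(1/2)^(t/t½) = 625 atoms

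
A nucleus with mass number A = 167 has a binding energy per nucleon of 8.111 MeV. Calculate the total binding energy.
B.E. = 8.111 × 167 = 1355 MeV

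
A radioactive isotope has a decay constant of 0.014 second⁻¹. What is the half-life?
t½ = ln(2)/λ = 49.51 seconds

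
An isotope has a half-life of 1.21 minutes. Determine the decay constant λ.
λ = ln(2)/t½ = 0.5728 minute⁻¹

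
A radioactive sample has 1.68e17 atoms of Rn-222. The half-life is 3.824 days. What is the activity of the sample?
A = λN = 3.045e16 decays/day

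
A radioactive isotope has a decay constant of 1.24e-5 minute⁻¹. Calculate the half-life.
t½ = ln(2)/λ = 55900 minutes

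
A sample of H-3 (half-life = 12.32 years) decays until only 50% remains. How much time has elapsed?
t = t½ × log₂(N₀/N) = 12.32 years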